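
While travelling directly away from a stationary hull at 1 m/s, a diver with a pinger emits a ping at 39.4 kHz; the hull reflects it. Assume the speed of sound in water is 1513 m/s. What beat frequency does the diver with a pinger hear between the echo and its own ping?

The hull receives the sound from a moving source: f₁ = f₀ · v/(v + v_e) = 39.4 × 1513/1514 ≈ 39.3740 kHz.
On the return leg the diver with a pinger is a moving observer: f₂ = f₁ · (v − v_e)/v = 39.3740 × 1512/1513 ≈ 39.3480 kHz.
Beat against the emitted tone (with f₀ = 39400 Hz): |f₂ − f₀| = 2v_e·f₀/(v + v_e) = 2 × 1 × 39400/1514 ≈ 52.0 Hz.

52.0 Hz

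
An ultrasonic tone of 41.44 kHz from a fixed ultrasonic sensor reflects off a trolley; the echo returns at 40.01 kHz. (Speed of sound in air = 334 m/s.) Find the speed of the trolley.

5.9 m/s

Double Doppler shift off a moving reflector: f₂ = f₀ · (v + u)/(v − u) (u > 0 toward emitter).
Rearranging, u = v · (f₂ − f₀)/(f₂ + f₀) = 334 × -1.43/81.45 ≈ -5.9 m/s.
So the trolley is moving at 5.9 m/s away from the emitter.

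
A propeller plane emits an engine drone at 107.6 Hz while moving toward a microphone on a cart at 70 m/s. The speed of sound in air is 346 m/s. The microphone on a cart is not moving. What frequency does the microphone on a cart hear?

With the source moving toward a stationary observer, f' = f · v/(v − v_s).
f' = 107.6 × 346/(346 − 70) = 107.6 × 346/276 ≈ 135 Hz.

135 Hz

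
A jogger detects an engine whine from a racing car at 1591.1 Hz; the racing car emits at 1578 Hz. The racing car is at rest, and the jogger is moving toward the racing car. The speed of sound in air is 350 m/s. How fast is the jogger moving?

2.91 m/s

f' = f · (v + v_o)/v ⇒ v_o = v · |f'/f − 1|.
v_o = 350 × |1591.1/1578 − 1| = 350 × 0.008302 ≈ 2.91 m/s.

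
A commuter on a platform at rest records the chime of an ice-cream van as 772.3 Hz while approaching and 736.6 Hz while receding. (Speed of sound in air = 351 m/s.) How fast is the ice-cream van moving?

f₁/f₂ = (v + v_s)/(v − v_s), so v_s = v · (f₁ − f₂)/(f₁ + f₂).
v_s = 351 × (772.3 − 736.6)/(772.3 + 736.6) = 351 × 35.7/1508.9 ≈ 8.3 m/s.

8.3 m/s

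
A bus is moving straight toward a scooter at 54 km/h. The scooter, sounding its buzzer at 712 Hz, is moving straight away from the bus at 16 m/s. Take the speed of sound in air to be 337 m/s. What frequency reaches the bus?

54 km/h = 15 m/s.
General Doppler shift: f' = f · (v + v_o)/(v + v_s).
f' = 712 × (337 + 15)/(337 + 16) = 712 × 352/353 ≈ 710 Hz.

710 Hz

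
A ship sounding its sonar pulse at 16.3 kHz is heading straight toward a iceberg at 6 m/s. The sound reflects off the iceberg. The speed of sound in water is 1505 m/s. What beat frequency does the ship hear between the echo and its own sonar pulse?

130 Hz

The iceberg receives the sound from a moving source: f₁ = f₀ · v/(v − v_e) = 16.3 × 1505/1499 ≈ 16.3652 kHz.
On the return leg the ship is a moving observer: f₂ = f₁ · (v + v_e)/v = 16.3652 × 1511/1505 ≈ 16.4305 kHz.
Beat against the emitted tone (with f₀ = 16300 Hz): |f₂ − f₀| = 2v_e·f₀/(v − v_e) = 2 × 6 × 16300/1499 ≈ 130 Hz.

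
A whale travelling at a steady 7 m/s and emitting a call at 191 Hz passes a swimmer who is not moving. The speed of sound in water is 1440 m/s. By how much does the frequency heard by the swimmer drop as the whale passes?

Approaching: f₁ = f · v/(v − v_s) = 191 × 1440/1433 ≈ 191.93 Hz.
Receding: f₂ = f · v/(v + v_s) = 191 × 1440/1447 ≈ 190.08 Hz.
Drop: f₁ − f₂ = 2f·v·v_s/(v² − v_s²) = 2 × 191 × 1440 × 7/(1440² − 7²) ≈ 1.86 Hz.

1.86 Hz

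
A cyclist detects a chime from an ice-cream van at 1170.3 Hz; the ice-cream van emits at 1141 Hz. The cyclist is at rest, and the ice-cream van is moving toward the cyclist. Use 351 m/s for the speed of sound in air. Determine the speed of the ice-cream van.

f' = f · v/(v − v_s) ⇒ v_s = v · |1 − f/f'|.
v_s = 351 × |1 − 1141/1170.3| = 351 × 0.02504 ≈ 8.8 m/s.

8.8 m/s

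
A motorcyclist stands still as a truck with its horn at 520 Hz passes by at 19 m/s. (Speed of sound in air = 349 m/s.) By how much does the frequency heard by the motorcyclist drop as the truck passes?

56.8 Hz

Approaching: f₁ = f · v/(v − v_s) = 520 × 349/330 ≈ 549.9 Hz.
Receding: f₂ = f · v/(v + v_s) = 520 × 349/368 ≈ 493.2 Hz.
Drop: f₁ − f₂ = 2f·v·v_s/(v² − v_s²) = 2 × 520 × 349 × 19/(349² − 19²) ≈ 56.8 Hz.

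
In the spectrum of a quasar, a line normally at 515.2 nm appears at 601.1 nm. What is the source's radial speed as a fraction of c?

0.153

λ'/λ₀ = 1.1667 > 1 (redshift), so the source is receding.
λ'/λ₀ = √((1 + β)/(1 − β)) for a receding source ⇒ β = (r² − 1)/(r² + 1) with r = λ'/λ₀.
β = (1.3613 − 1)/(1.3613 + 1) ≈ 0.153.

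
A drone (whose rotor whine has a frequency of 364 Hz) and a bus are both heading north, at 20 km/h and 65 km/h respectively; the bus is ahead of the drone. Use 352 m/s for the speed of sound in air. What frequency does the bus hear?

20 km/h = 5.556 m/s; 65 km/h = 18.06 m/s.
The bus is ahead, so the drone is moving toward it while the bus is moving away from the drone.
Both move, so f' = f · (v − v_o)/(v − v_s).
f' = 364 × (352 − 18.06)/(352 − 5.556) = 364 × 333.94/346.44 ≈ 351 Hz.

351 Hz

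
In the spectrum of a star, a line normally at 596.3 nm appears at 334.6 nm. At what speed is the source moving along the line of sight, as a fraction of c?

λ'/λ₀ = 0.5611 < 1 (blueshift), so the source is approaching.
λ'/λ₀ = √((1 − β)/(1 + β)) for an approaching source ⇒ β = (1 − r²)/(1 + r²) with r = λ'/λ₀.
β = (1 − 0.3149)/(1 + 0.3149) ≈ 0.521.

0.521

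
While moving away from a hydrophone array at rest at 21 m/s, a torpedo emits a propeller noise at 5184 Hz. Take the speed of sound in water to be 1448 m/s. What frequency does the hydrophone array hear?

Only the source moves, away from the listener, so f' = f · v/(v + v_s).
f' = 5184 × 1448/(1448 + 21) = 5184 × 1448/1469 ≈ 5110 Hz.

5110 Hz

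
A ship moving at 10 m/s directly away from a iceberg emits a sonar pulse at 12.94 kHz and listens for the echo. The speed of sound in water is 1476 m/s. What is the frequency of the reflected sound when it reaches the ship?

12.77 kHz

The iceberg receives the sound from a moving source: f₁ = f₀ · v/(v + v_e) = 12.94 × 1476/1486 ≈ 12.85 kHz.
On the return leg the ship is a moving observer: f₂ = f₁ · (v − v_e)/v = 12.85 × 1466/1476 ≈ 12.77 kHz.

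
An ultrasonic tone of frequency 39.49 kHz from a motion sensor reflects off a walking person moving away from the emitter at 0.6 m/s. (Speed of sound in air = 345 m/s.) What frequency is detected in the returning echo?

39.4 kHz

The walking person first receives the wave as a moving observer: f₁ = f₀ · (v − u)/v = 39.49 × (345 − 0.6)/345 ≈ 39.4 kHz.
The reflection then acts as a moving source: f₂ = f₁ · v/(v + u) ≈ 39.4 kHz.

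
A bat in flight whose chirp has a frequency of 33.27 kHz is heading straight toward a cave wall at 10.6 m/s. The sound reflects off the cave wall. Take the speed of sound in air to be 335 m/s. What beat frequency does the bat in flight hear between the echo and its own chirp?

The cave wall receives the sound from a moving source: f₁ = f₀ · v/(v − v_e) = 33.27 × 335/324.4 ≈ 34.36 kHz.
On the return leg the bat in flight is a moving observer: f₂ = f₁ · (v + v_e)/v = 34.36 × 345.6/335 ≈ 35.44 kHz.
Equivalently f₂ = f₀ · (v + v_e)/(v − v_e).
Beat against the emitted tone (with f₀ = 33270 Hz): |f₂ − f₀| = 2v_e·f₀/(v − v_e) = 2 × 10.6 × 33270/324.4 ≈ 2174 Hz.

2174 Hz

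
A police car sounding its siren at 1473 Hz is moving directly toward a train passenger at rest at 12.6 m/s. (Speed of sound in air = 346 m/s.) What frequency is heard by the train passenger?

Moving source, stationary observer: f' = f · v/(v − v_s) since the source is approaching.
f' = 1473 × 346/(346 − 12.6) = 1473 × 346/333.4 ≈ 1529 Hz.

1529 Hz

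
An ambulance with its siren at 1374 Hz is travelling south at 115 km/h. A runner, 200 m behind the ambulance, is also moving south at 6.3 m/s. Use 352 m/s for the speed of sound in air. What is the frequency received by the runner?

115 km/h = 31.94 m/s.
The runner is behind, so the ambulance is moving away from it while the runner is moving toward the ambulance.
With source receding and observer approaching, f' = f · (v + v_o)/(v + v_s).
f' = 1374 × (352 + 6.3)/(352 + 31.94) = 1374 × 358.3/383.94 ≈ 1282 Hz.

1282 Hz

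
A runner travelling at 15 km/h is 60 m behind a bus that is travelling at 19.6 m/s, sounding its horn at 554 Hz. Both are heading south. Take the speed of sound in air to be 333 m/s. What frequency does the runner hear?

15 km/h = 4.167 m/s.
The runner is behind, so the bus is moving away from it while the runner is moving toward the bus.
Both move, so f' = f · (v + v_o)/(v + v_s).
f' = 554 × (333 + 4.167)/(333 + 19.6) = 554 × 337.17/352.6 ≈ 530 Hz.

530 Hz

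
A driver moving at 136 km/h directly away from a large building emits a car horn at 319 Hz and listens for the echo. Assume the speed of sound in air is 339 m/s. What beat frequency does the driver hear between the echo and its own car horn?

136 km/h = 37.78 m/s.
The large building receives the sound from a moving source: f₁ = f₀ · v/(v + v_e) = 319 × 339/376.78 ≈ 287.0 Hz.
On the return leg the driver is a moving observer: f₂ = f₁ · (v − v_e)/v = 287.0 × 301.22/339 ≈ 255.0 Hz.
Beat against the emitted tone: |f₂ − f₀| = 2v_e·f₀/(v + v_e) = 2 × 37.78 × 319/376.78 ≈ 64 Hz.

64 Hz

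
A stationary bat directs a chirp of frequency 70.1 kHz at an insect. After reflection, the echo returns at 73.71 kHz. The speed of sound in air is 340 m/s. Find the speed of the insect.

8.5 m/s

Double Doppler shift off a moving reflector: f₂ = f₀ · (v + u)/(v − u) (u > 0 toward emitter).
Rearranging, u = v · (f₂ − f₀)/(f₂ + f₀) = 340 × 3.61/143.81 ≈ 8.5 m/s.
So the insect is moving at 8.5 m/s toward the emitter.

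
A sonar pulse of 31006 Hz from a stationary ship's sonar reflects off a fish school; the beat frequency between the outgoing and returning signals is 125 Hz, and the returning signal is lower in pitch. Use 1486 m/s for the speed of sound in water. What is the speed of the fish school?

Double Doppler shift off a moving reflector: f₂ = f₀ · (v + u)/(v − u) (u > 0 toward emitter).
Returning signal is lower, so f₂ = f₀ − Δf = 31006 − 125 = 30881 Hz.
Rearranging, u = v · (f₂ − f₀)/(f₂ + f₀) = 1486 × -125/61887 ≈ -3.0 m/s.
So the fish school is moving at 3.0 m/s away from the emitter.

3.0 m/s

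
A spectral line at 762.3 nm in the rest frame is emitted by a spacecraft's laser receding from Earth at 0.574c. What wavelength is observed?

Relativistic Doppler for wavelength: λ' = λ₀ · √((1 + β)/(1 − β)).
λ' = 762.3 × √(1.5740/0.4260) = 762.3 × 1.92220 ≈ 1465.3 nm.

1465.3 nm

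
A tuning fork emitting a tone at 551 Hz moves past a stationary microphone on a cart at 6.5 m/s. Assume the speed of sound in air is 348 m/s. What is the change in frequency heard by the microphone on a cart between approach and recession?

Approaching: f₁ = f · v/(v − v_s) = 551 × 348/341.5 ≈ 561.5 Hz.
Receding: f₂ = f · v/(v + v_s) = 551 × 348/354.5 ≈ 540.9 Hz.
Drop: f₁ − f₂ = 2f·v·v_s/(v² − v_s²) = 2 × 551 × 348 × 6.5/(348² − 6.5²) ≈ 20.6 Hz.

20.6 Hz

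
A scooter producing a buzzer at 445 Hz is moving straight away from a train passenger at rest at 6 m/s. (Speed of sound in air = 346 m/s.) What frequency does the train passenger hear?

437 Hz

Moving source, stationary observer: f' = f · v/(v + v_s) since the source is receding.
f' = 445 × 346/(346 + 6) = 445 × 346/352 ≈ 437 Hz.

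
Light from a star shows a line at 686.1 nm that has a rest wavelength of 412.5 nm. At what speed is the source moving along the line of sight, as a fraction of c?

0.469c

λ'/λ₀ = 1.6633 > 1 (redshift), so the source is receding.
λ'/λ₀ = √((1 + β)/(1 − β)) for a receding source ⇒ β = (r² − 1)/(r² + 1) with r = λ'/λ₀.
β = (2.7665 − 1)/(2.7665 + 1) ≈ 0.469.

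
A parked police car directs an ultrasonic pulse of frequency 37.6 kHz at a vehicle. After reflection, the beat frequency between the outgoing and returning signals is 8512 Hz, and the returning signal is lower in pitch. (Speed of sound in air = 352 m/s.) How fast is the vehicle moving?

45 m/s

Double Doppler shift off a moving reflector: f₂ = f₀ · (v + u)/(v − u) (u > 0 toward emitter).
Returning signal is lower, so f₂ = f₀ − Δf = 37600 − 8512 = 29088 Hz.
Rearranging, u = v · (f₂ − f₀)/(f₂ + f₀) = 352 × -8512/66688 ≈ -45 m/s.
So the vehicle is moving at 45 m/s away from the emitter.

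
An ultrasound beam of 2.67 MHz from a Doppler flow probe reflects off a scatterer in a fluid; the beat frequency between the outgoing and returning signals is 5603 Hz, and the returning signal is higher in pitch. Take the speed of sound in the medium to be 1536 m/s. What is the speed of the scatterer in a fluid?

1.61 m/s

Double Doppler shift off a moving reflector: f₂ = f₀ · (v + u)/(v − u) (u > 0 toward emitter).
Returning signal is higher, so f₂ = f₀ + Δf = 2670000 + 5603 = 2675603 Hz.
Rearranging, u = v · (f₂ − f₀)/(f₂ + f₀) = 1536 × 5603/5345603 ≈ 1.61 m/s.
So the scatterer in a fluid is moving at 1.61 m/s toward the emitter.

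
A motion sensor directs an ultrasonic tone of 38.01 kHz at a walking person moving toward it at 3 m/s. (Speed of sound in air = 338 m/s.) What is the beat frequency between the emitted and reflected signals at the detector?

681 Hz

At the walking person (a moving observer), f₁ = f₀ · (v + u)/v = 38.01 × 341/338 ≈ 38.347 kHz.
The reflection then acts as a moving source: f₂ = f₁ · v/(v − u) ≈ 38.691 kHz.
Equivalently f₂ = f₀ · (v + u)/(v − u).
Beat frequency (with f₀ = 38010 Hz): |f₂ − f₀| = 2u·f₀/(v − u) = 2 × 3 × 38010/335 ≈ 681 Hz.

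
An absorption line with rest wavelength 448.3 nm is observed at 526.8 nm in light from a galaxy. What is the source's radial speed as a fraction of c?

λ'/λ₀ = 1.1751 > 1 (redshift), so the source is receding.
λ'/λ₀ = √((1 + β)/(1 − β)) for a receding source ⇒ β = (r² − 1)/(r² + 1) with r = λ'/λ₀.
β = (1.3809 − 1)/(1.3809 + 1) ≈ 0.160.

0.160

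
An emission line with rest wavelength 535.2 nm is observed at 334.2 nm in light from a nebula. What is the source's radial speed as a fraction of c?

0.439

λ'/λ₀ = 0.6244 < 1 (blueshift), so the source is approaching.
λ'/λ₀ = √((1 − β)/(1 + β)) for an approaching source ⇒ β = (1 − r²)/(1 + r²) with r = λ'/λ₀.
β = (1 − 0.3899)/(1 + 0.3899) ≈ 0.439.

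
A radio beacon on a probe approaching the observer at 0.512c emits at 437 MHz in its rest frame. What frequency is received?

Relativistic Doppler for frequency: f' = f₀ · √((1 + β)/(1 − β)).
f' = 437 × √(1.5120/0.4880) = 437 × 1.76022 ≈ 769.2 MHz.

769.2 MHz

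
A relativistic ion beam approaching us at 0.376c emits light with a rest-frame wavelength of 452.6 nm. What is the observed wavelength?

304.8 nm

Relativistic Doppler for wavelength: λ' = λ₀ · √((1 − β)/(1 + β)).
λ' = 452.6 × √(0.6240/1.3760) = 452.6 × 0.67342 ≈ 304.8 nm.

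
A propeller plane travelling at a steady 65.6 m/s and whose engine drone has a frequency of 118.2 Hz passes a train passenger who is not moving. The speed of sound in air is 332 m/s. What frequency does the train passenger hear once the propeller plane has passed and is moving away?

Receding: f₂ = f · v/(v + v_s) = 118.2 × 332/397.6 ≈ 99 Hz.

99 Hz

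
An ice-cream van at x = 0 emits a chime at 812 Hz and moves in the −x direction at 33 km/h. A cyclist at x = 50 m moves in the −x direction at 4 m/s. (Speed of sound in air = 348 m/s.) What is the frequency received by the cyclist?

800 Hz

33 km/h = 9.167 m/s.
The observer lies on the +x side, so the source is heading away from the observer and the observer is heading toward the source.
General Doppler shift: f' = f · (v + v_o)/(v + v_s).
f' = 812 × (348 + 4)/(348 + 9.167) = 812 × 352/357.17 ≈ 800 Hz.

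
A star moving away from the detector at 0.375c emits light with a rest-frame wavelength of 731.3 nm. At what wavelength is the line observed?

1084.7 nm

Relativistic Doppler for wavelength: λ' = λ₀ · √((1 + β)/(1 − β)).
λ' = 731.3 × √(1.3750/0.6250) = 731.3 × 1.48324 ≈ 1084.7 nm.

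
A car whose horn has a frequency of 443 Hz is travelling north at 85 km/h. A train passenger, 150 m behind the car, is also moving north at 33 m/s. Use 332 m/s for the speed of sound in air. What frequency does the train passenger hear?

85 km/h = 23.61 m/s.
The train passenger is behind, so the car is moving away from it while the train passenger is moving toward the car.
Both move, so f' = f · (v + v_o)/(v + v_s).
f' = 443 × (332 + 33)/(332 + 23.61) = 443 × 365/355.61 ≈ 455 Hz.

455 Hz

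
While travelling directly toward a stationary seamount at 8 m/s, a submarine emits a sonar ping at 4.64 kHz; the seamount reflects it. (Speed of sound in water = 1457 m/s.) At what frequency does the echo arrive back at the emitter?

The seamount receives the sound from a moving source: f₁ = f₀ · v/(v − v_e) = 4.64 × 1457/1449 ≈ 4.67 kHz.
On the return leg the submarine is a moving observer: f₂ = f₁ · (v + v_e)/v = 4.67 × 1465/1457 ≈ 4.69 kHz.
Equivalently f₂ = f₀ · (v + v_e)/(v − v_e).

4.69 kHz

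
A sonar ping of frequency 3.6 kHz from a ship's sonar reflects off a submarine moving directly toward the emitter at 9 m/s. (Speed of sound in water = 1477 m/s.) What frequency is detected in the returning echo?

At the submarine (a moving observer), f₁ = f₀ · (v + u)/v = 3.6 × 1486/1477 ≈ 3.62 kHz.
The reflection then acts as a moving source: f₂ = f₁ · v/(v − u) ≈ 3.64 kHz.

3.64 kHz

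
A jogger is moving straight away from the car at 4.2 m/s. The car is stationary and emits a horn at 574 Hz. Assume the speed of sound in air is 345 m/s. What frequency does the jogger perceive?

567 Hz

Only the observer moves, away from the source, so f' = f · (v − v_o)/v.
f' = 574 × (345 − 4.2)/345 = 574 × 340.8/345 ≈ 567 Hz.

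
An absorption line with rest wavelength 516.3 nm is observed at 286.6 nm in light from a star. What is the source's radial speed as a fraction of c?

λ'/λ₀ = 0.5551 < 1 (blueshift), so the source is approaching.
λ'/λ₀ = √((1 − β)/(1 + β)) for an approaching source ⇒ β = (1 − r²)/(1 + r²) with r = λ'/λ₀.
β = (1 − 0.3081)/(1 + 0.3081) ≈ 0.529.

0.529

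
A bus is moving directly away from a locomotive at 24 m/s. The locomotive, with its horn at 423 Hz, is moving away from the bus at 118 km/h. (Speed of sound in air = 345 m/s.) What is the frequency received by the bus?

118 km/h = 32.78 m/s.
Both move, so f' = f · (v − v_o)/(v + v_s).
f' = 423 × (345 − 24)/(345 + 32.78) = 423 × 321/377.78 ≈ 359 Hz.

359 Hz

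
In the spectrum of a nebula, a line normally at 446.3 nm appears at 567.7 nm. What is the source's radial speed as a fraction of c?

λ'/λ₀ = 1.2720 > 1 (redshift), so the source is receding.
λ'/λ₀ = √((1 + β)/(1 − β)) for a receding source ⇒ β = (r² − 1)/(r² + 1) with r = λ'/λ₀.
β = (1.6180 − 1)/(1.6180 + 1) ≈ 0.236.

0.236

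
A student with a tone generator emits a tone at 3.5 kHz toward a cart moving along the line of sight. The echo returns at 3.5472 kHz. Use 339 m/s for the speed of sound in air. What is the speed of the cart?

Double Doppler shift off a moving reflector: f₂ = f₀ · (v + u)/(v − u) (u > 0 toward emitter).
Rearranging, u = v · (f₂ − f₀)/(f₂ + f₀) = 339 × 0.0472/7.0472 ≈ 2.27 m/s.
So the cart is moving at 2.27 m/s toward the emitter.

2.27 m/s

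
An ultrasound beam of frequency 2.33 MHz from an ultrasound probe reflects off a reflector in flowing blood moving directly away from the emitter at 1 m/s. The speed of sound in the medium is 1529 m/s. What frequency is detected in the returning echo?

2.327 MHz

At the reflector in flowing blood (a moving observer), f₁ = f₀ · (v − u)/v = 2.33 × 1528/1529 ≈ 2.328 MHz.
The reflection then acts as a moving source: f₂ = f₁ · v/(v + u) ≈ 2.327 MHz.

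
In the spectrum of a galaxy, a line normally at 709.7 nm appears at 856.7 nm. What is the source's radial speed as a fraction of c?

λ'/λ₀ = 1.2071 > 1 (redshift), so the source is receding.
λ'/λ₀ = √((1 + β)/(1 − β)) for a receding source ⇒ β = (r² − 1)/(r² + 1) with r = λ'/λ₀.
β = (1.4572 − 1)/(1.4572 + 1) ≈ 0.186.

0.186c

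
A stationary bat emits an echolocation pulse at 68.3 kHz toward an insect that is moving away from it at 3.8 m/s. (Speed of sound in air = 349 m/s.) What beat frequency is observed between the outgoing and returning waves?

1471 Hz

At the insect (a moving observer), f₁ = f₀ · (v − u)/v = 68.3 × 345.2/349 ≈ 67.556 kHz.
The reflection then acts as a moving source: f₂ = f₁ · v/(v + u) ≈ 66.829 kHz.
Equivalently f₂ = f₀ · (v − u)/(v + u).
Beat frequency (with f₀ = 68300 Hz): |f₂ − f₀| = 2u·f₀/(v + u) = 2 × 3.8 × 68300/352.8 ≈ 1471 Hz.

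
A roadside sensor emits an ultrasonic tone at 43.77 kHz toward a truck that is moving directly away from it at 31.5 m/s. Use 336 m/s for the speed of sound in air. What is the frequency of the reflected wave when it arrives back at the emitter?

The truck first receives the wave as a moving observer: f₁ = f₀ · (v − u)/v = 43.77 × (336 − 31.5)/336 ≈ 39.7 kHz.
The reflection then acts as a moving source: f₂ = f₁ · v/(v + u) ≈ 36.3 kHz.

36.3 kHz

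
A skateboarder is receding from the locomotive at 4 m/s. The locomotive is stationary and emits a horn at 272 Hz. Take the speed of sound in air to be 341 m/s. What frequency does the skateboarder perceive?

269 Hz

Moving observer, stationary source: f' = f · (v − v_o)/v.
f' = 272 × (341 − 4)/341 = 272 × 337/341 ≈ 269 Hz.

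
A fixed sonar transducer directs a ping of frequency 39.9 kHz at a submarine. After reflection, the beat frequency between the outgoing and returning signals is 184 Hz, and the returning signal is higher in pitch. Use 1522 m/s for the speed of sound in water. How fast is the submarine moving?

Double Doppler shift off a moving reflector: f₂ = f₀ · (v + u)/(v − u) (u > 0 toward emitter).
Returning signal is higher, so f₂ = f₀ + Δf = 39900 + 184 = 40084 Hz.
Rearranging, u = v · (f₂ − f₀)/(f₂ + f₀) = 1522 × 184/79984 ≈ 3.5 m/s.
So the submarine is moving at 3.5 m/s toward the emitter.

3.5 m/s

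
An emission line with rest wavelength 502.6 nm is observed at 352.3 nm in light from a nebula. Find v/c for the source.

λ'/λ₀ = 0.7010 < 1 (blueshift), so the source is approaching.
λ'/λ₀ = √((1 − β)/(1 + β)) for an approaching source ⇒ β = (1 − r²)/(1 + r²) with r = λ'/λ₀.
β = (1 − 0.4913)/(1 + 0.4913) ≈ 0.341.

0.341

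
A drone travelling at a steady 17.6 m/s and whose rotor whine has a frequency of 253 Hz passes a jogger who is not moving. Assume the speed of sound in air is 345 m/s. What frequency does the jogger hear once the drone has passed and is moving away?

Receding: f₂ = f · v/(v + v_s) = 253 × 345/362.6 ≈ 241 Hz.

241 Hz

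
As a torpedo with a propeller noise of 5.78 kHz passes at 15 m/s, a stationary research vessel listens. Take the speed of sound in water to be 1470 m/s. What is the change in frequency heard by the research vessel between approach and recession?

0.118 kHz

Approaching: f₁ = f · v/(v − v_s) = 5.78 × 1470/1455 ≈ 5.840 kHz.
Receding: f₂ = f · v/(v + v_s) = 5.78 × 1470/1485 ≈ 5.722 kHz.
Drop: f₁ − f₂ = 2f·v·v_s/(v² − v_s²) = 2 × 5.78 × 1470 × 15/(1470² − 15²) ≈ 0.118 kHz.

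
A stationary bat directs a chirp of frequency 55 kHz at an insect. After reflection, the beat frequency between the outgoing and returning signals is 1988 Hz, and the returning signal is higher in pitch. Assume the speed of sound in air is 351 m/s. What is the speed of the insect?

6.2 m/s

Double Doppler shift off a moving reflector: f₂ = f₀ · (v + u)/(v − u) (u > 0 toward emitter).
Returning signal is higher, so f₂ = f₀ + Δf = 55000 + 1988 = 56988 Hz.
Rearranging, u = v · (f₂ − f₀)/(f₂ + f₀) = 351 × 1988/111988 ≈ 6.2 m/s.
So the insect is moving at 6.2 m/s toward the emitter.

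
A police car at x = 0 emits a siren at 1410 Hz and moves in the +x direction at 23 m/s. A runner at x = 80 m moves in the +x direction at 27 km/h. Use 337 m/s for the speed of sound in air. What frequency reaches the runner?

1480 Hz

27 km/h = 7.5 m/s.
The observer lies on the +x side, so the source is heading toward the observer and the observer is heading away from the source.
Both move, so f' = f · (v − v_o)/(v − v_s).
f' = 1410 × (337 − 7.5)/(337 − 23) = 1410 × 329.5/314 ≈ 1480 Hz.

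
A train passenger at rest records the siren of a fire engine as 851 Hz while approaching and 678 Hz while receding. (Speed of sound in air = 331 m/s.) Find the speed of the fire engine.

37 m/s

f₁/f₂ = (v + v_s)/(v − v_s), so v_s = v · (f₁ − f₂)/(f₁ + f₂).
v_s = 331 × (851 − 678)/(851 + 678) = 331 × 173/1529 ≈ 37 m/s.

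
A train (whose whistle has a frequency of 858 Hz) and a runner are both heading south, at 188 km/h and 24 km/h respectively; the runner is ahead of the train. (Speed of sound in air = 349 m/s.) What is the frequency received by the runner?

188 km/h = 52.22 m/s; 24 km/h = 6.667 m/s.
The runner is ahead, so the train is moving toward it while the runner is moving away from the train.
With source approaching and observer receding, f' = f · (v − v_o)/(v − v_s).
f' = 858 × (349 − 6.667)/(349 − 52.22) = 858 × 342.33/296.78 ≈ 990 Hz.

990 Hz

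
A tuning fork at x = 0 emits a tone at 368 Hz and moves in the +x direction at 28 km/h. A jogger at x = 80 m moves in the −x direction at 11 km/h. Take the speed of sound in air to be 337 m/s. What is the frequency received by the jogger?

28 km/h = 7.778 m/s; 11 km/h = 3.056 m/s.
The observer lies on the +x side, so the source is heading toward the observer and the observer is heading toward the source.
General Doppler shift: f' = f · (v + v_o)/(v − v_s).
f' = 368 × (337 + 3.056)/(337 − 7.778) = 368 × 340.06/329.22 ≈ 380 Hz.

380 Hz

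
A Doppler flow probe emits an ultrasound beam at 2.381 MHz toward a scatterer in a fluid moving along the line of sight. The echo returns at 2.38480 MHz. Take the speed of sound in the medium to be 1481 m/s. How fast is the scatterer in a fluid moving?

1.18 m/s

Double Doppler shift off a moving reflector: f₂ = f₀ · (v + u)/(v − u) (u > 0 toward emitter).
Rearranging, u = v · (f₂ − f₀)/(f₂ + f₀) = 1481 × 0.00380/4.76580 ≈ 1.18 m/s.
So the scatterer in a fluid is moving at 1.18 m/s toward the emitter.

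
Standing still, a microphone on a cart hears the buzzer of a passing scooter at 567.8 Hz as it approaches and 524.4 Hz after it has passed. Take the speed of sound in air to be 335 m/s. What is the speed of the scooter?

f₁/f₂ = (v + v_s)/(v − v_s), so v_s = v · (f₁ − f₂)/(f₁ + f₂).
v_s = 335 × (567.8 − 524.4)/(567.8 + 524.4) = 335 × 43.4/1092.2 ≈ 13.3 m/s.

13.3 m/s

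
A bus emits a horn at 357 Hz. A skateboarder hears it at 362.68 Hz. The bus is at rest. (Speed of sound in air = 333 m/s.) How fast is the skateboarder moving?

5.3 m/s

f' > f, so the skateboarder is approaching.
f' = f · (v + v_o)/v ⇒ v_o = v · |f'/f − 1|.
v_o = 333 × |362.68/357 − 1| = 333 × 0.01591 ≈ 5.3 m/s.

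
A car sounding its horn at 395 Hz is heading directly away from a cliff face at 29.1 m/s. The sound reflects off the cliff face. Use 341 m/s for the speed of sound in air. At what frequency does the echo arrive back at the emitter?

The cliff face receives the sound from a moving source: f₁ = f₀ · v/(v + v_e) = 395 × 341/370.1 ≈ 364 Hz.
On the return leg the car is a moving observer: f₂ = f₁ · (v − v_e)/v = 364 × 311.9/341 ≈ 333 Hz.

333 Hz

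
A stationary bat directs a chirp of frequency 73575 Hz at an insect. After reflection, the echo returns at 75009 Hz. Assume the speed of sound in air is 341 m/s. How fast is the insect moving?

3.3 m/s

Double Doppler shift off a moving reflector: f₂ = f₀ · (v + u)/(v − u) (u > 0 toward emitter).
Rearranging, u = v · (f₂ − f₀)/(f₂ + f₀) = 341 × 1434/148584 ≈ 3.3 m/s.
So the insect is moving at 3.3 m/s toward the emitter.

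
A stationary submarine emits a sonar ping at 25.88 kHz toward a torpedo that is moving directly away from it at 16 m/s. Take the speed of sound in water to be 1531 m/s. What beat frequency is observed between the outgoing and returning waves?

535 Hz

At the torpedo (a moving observer), f₁ = f₀ · (v − u)/v = 25.88 × 1515/1531 ≈ 25.610 kHz.
The reflection then acts as a moving source: f₂ = f₁ · v/(v + u) ≈ 25.345 kHz.
Equivalently f₂ = f₀ · (v − u)/(v + u).
Beat frequency (with f₀ = 25880 Hz): |f₂ − f₀| = 2u·f₀/(v + u) = 2 × 16 × 25880/1547 ≈ 535 Hz.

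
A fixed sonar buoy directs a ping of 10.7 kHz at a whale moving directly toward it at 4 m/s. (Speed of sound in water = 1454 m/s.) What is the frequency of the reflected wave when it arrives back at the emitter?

At the whale (a moving observer), f₁ = f₀ · (v + u)/v = 10.7 × 1458/1454 ≈ 10.73 kHz.
On reflection it acts as a source moving toward the stationary detector: f₂ = f₁ · v/(v − u) = 10.73 × 1454/1450 ≈ 10.76 kHz.

10.76 kHz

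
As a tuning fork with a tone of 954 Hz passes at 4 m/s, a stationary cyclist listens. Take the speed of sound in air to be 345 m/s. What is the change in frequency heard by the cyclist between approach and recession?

22.1 Hz

Approaching: f₁ = f · v/(v − v_s) = 954 × 345/341 ≈ 965.2 Hz.
Receding: f₂ = f · v/(v + v_s) = 954 × 345/349 ≈ 943.1 Hz.
Drop: f₁ − f₂ = 2f·v·v_s/(v² − v_s²) = 2 × 954 × 345 × 4/(345² − 4²) ≈ 22.1 Hz.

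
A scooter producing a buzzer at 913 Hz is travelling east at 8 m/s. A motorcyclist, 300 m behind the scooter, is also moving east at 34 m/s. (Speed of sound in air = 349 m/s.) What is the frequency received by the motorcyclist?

979 Hz

The motorcyclist is behind, so the scooter is moving away from it while the motorcyclist is moving toward the scooter.
With source receding and observer approaching, f' = f · (v + v_o)/(v + v_s).
f' = 913 × (349 + 34)/(349 + 8) = 913 × 383/357 ≈ 979 Hz.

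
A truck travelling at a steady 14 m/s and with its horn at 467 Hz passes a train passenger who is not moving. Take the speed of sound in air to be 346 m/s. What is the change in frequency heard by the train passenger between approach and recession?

37.9 Hz

Approaching: f₁ = f · v/(v − v_s) = 467 × 346/332 ≈ 486.7 Hz.
Receding: f₂ = f · v/(v + v_s) = 467 × 346/360 ≈ 448.8 Hz.
Drop: f₁ − f₂ = 2f·v·v_s/(v² − v_s²) = 2 × 467 × 346 × 14/(346² − 14²) ≈ 37.9 Hz.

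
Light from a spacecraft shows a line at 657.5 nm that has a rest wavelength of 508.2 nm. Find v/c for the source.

λ'/λ₀ = 1.2938 > 1 (redshift), so the source is receding.
λ'/λ₀ = √((1 + β)/(1 − β)) for a receding source ⇒ β = (r² − 1)/(r² + 1) with r = λ'/λ₀.
β = (1.6739 − 1)/(1.6739 + 1) ≈ 0.252.

0.252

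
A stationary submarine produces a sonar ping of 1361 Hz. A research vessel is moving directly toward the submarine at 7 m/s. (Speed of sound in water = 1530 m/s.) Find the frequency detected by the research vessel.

Only the observer moves, toward the source, so f' = f · (v + v_o)/v.
f' = 1361 × (1530 + 7)/1530 = 1361 × 1537/1530 ≈ 1367 Hz.

1367 Hz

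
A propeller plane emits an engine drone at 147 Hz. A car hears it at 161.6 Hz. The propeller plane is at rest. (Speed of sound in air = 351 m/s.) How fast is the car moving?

f' > f, so the car is approaching.
f' = f · (v + v_o)/v ⇒ v_o = v · |f'/f − 1|.
v_o = 351 × |161.6/147 − 1| = 351 × 0.09932 ≈ 35 m/s.

35 m/s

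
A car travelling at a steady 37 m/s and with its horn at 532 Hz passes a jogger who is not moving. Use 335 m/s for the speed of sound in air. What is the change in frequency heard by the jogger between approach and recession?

119 Hz

Approaching: f₁ = f · v/(v − v_s) = 532 × 335/298 ≈ 598 Hz.
Receding: f₂ = f · v/(v + v_s) = 532 × 335/372 ≈ 479 Hz.
Drop: f₁ − f₂ = 2f·v·v_s/(v² − v_s²) = 2 × 532 × 335 × 37/(335² − 37²) ≈ 119 Hz.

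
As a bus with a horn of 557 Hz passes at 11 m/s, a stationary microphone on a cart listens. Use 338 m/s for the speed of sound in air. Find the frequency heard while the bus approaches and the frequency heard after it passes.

576 Hz approaching; 539 Hz receding

Approaching: f₁ = f · v/(v − v_s) = 557 × 338/327 ≈ 576 Hz.
Receding: f₂ = f · v/(v + v_s) = 557 × 338/349 ≈ 539 Hz.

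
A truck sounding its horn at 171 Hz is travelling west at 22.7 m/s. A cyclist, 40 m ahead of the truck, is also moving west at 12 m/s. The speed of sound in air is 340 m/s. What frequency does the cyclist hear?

The cyclist is ahead, so the truck is moving toward it while the cyclist is moving away from the truck.
With source approaching and observer receding, f' = f · (v − v_o)/(v − v_s).
f' = 171 × (340 − 12)/(340 − 22.7) = 171 × 328/317.3 ≈ 177 Hz.

177 Hz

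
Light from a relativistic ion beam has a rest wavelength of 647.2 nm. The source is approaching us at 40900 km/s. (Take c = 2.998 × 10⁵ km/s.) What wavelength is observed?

564.2 nm

β = v/c = 40900/299800 = 0.1364.
Relativistic Doppler for wavelength: λ' = λ₀ · √((1 − β)/(1 + β)).
λ' = 647.2 × √(0.8636/1.1364) = 647.2 × 0.87173 ≈ 564.2 nm.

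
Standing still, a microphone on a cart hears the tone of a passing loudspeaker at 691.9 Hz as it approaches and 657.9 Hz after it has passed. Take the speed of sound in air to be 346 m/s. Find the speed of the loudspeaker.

f₁/f₂ = (v + v_s)/(v − v_s), so v_s = v · (f₁ − f₂)/(f₁ + f₂).
v_s = 346 × (691.9 − 657.9)/(691.9 + 657.9) = 346 × 34.0/1349.8 ≈ 8.7 m/s.

8.7 m/s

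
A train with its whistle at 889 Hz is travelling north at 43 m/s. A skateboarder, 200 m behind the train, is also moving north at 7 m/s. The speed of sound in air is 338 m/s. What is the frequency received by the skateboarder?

805 Hz

The skateboarder is behind, so the train is moving away from it while the skateboarder is moving toward the train.
General Doppler shift: f' = f · (v + v_o)/(v + v_s).
f' = 889 × (338 + 7)/(338 + 43) = 889 × 345/381 ≈ 805 Hz.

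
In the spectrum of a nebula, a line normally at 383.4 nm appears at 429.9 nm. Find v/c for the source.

0.114

λ'/λ₀ = 1.1213 > 1 (redshift), so the source is receding.
λ'/λ₀ = √((1 + β)/(1 − β)) for a receding source ⇒ β = (r² − 1)/(r² + 1) with r = λ'/λ₀.
β = (1.2573 − 1)/(1.2573 + 1) ≈ 0.114.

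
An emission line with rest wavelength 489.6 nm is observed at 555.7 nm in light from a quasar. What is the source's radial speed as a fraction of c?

0.126c

λ'/λ₀ = 1.1350 > 1 (redshift), so the source is receding.
λ'/λ₀ = √((1 + β)/(1 − β)) for a receding source ⇒ β = (r² − 1)/(r² + 1) with r = λ'/λ₀.
β = (1.2882 − 1)/(1.2882 + 1) ≈ 0.126.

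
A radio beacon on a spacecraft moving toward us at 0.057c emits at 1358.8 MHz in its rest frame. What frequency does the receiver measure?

1438.6 MHz

Relativistic Doppler for frequency: f' = f₀ · √((1 + β)/(1 − β)).
f' = 1358.8 × √(1.0570/0.9430) = 1358.8 × 1.05872 ≈ 1438.6 MHz.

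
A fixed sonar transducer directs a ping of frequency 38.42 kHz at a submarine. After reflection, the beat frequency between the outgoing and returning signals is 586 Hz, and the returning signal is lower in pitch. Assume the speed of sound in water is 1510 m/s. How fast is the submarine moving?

Double Doppler shift off a moving reflector: f₂ = f₀ · (v + u)/(v − u) (u > 0 toward emitter).
Returning signal is lower, so f₂ = f₀ − Δf = 38420 − 586 = 37834 Hz.
Rearranging, u = v · (f₂ − f₀)/(f₂ + f₀) = 1510 × -586/76254 ≈ -11.6 m/s.
So the submarine is moving at 11.6 m/s away from the emitter.

11.6 m/s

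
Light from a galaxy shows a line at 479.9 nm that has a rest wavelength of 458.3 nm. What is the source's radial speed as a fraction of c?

λ'/λ₀ = 1.0471 > 1 (redshift), so the source is receding.
λ'/λ₀ = √((1 + β)/(1 − β)) for a receding source ⇒ β = (r² − 1)/(r² + 1) with r = λ'/λ₀.
β = (1.0965 − 1)/(1.0965 + 1) ≈ 0.046.

0.046c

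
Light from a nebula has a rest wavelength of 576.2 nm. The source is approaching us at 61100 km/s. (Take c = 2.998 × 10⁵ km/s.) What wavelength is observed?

β = v/c = 61100/299800 = 0.2038.
Relativistic Doppler for wavelength: λ' = λ₀ · √((1 − β)/(1 + β)).
λ' = 576.2 × √(0.7962/1.2038) = 576.2 × 0.81327 ≈ 468.6 nm.

468.6 nm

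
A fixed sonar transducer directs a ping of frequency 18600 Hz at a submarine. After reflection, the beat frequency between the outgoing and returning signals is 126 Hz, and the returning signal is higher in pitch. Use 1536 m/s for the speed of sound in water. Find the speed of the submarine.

5.2 m/s

Double Doppler shift off a moving reflector: f₂ = f₀ · (v + u)/(v − u) (u > 0 toward emitter).
Returning signal is higher, so f₂ = f₀ + Δf = 18600 + 126 = 18726 Hz.
Rearranging, u = v · (f₂ − f₀)/(f₂ + f₀) = 1536 × 126/37326 ≈ 5.2 m/s.
So the submarine is moving at 5.2 m/s toward the emitter.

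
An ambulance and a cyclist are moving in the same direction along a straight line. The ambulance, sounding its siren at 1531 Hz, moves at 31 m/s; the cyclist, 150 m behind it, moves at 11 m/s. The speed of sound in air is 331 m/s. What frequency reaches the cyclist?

1446 Hz

The cyclist is behind, so the ambulance is moving away from it while the cyclist is moving toward the ambulance.
General Doppler shift: f' = f · (v + v_o)/(v + v_s).
f' = 1531 × (331 + 11)/(331 + 31) = 1531 × 342/362 ≈ 1446 Hz.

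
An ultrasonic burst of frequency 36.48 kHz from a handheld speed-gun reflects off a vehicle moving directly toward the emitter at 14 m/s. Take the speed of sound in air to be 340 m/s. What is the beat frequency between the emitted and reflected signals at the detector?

3133 Hz

The vehicle first receives the wave as a moving observer: f₁ = f₀ · (v + u)/v = 36.48 × (340 + 14)/340 ≈ 37.98 kHz.
The reflection then acts as a moving source: f₂ = f₁ · v/(v − u) ≈ 39.61 kHz.
Beat frequency (with f₀ = 36480 Hz): |f₂ − f₀| = 2u·f₀/(v − u) = 2 × 14 × 36480/326 ≈ 3133 Hz.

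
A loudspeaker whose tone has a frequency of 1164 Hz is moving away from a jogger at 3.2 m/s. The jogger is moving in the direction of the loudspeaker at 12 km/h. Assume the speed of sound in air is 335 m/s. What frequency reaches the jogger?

1164 Hz

12 km/h = 3.333 m/s.
General Doppler shift: f' = f · (v + v_o)/(v + v_s).
f' = 1164 × (335 + 3.333)/(335 + 3.2) = 1164 × 338.33/338.2 ≈ 1164 Hz.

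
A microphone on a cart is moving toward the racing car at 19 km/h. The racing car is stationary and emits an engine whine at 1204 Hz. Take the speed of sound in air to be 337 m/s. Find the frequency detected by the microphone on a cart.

19 km/h = 5.278 m/s.
Only the observer moves, toward the source, so f' = f · (v + v_o)/v.
f' = 1204 × (337 + 5.278)/337 = 1204 × 342.28/337 ≈ 1223 Hz.

1223 Hz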